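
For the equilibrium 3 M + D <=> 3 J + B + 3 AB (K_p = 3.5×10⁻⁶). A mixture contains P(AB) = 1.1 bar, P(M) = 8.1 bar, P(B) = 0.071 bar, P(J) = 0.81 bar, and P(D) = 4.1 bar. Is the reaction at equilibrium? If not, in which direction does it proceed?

in the reverse direction

Q_p = P(J)³·P(B)·P(AB)³ / (P(M)³·P(D)) = (0.81)³·(0.071)·(1.1)³ / ((8.1)³·(4.1)) = 2.3×10⁻⁵
Q_p = 2.3×10⁻⁵ > K_p = 3.5×10⁻⁶, so the reverse reaction proceeds.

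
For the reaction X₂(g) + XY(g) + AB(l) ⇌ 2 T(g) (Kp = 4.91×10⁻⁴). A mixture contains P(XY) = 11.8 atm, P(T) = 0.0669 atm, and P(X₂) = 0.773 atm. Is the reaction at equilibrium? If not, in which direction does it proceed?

(AB is a pure liquid — omitted from Qp.)
Qp = P(T)² / (P(X₂)·P(XY)) = (0.0669)² / ((0.773)·(11.8)) = 4.91×10⁻⁴
Qp = 4.91×10⁻⁴ = Kp, so the system is already at equilibrium.

at equilibrium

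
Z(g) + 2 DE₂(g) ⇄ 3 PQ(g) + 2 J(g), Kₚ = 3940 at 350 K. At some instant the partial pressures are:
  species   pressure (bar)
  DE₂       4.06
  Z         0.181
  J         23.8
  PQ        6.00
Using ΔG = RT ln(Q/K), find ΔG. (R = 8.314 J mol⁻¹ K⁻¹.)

ΔG = 6.82 kJ/mol

Qₚ = P(PQ)³·P(J)² / (P(Z)·P(DE₂)²) = (6.00)³·(23.8)² / ((0.181)·(4.06)²) = 41000
ΔG = RT ln(Qₚ/Kₚ) = (8.314 J mol⁻¹ K⁻¹)(350 K) × ln(41000/3940)
   = (2.910 kJ/mol)(2.342) = 6.82 kJ/mol
ΔG > 0, so the forward reaction is non-spontaneous (proceeds in reverse).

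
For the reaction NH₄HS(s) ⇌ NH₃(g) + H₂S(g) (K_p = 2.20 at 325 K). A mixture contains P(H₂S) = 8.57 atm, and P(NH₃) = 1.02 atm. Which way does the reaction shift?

in the reverse direction

(NH₄HS is a pure solid — omitted from Q_p.)
Q_p = P(NH₃)·P(H₂S) = (1.02)·(8.57) = 8.74
Q_p = 8.74 > K_p = 2.20, so the reverse reaction proceeds.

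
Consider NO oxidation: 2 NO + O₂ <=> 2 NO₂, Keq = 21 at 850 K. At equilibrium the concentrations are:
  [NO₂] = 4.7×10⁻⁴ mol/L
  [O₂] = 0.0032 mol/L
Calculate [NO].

[NO] = 0.0018 mol/L

At equilibrium, Keq = [NO₂]² / ([NO]²·[O₂]) = 21.
(4.7×10⁻⁴)² / (([NO])²·(0.0032)) = 21
[NO]² = 3.29×10⁻⁶ ⇒ [NO] = 0.0018 mol/L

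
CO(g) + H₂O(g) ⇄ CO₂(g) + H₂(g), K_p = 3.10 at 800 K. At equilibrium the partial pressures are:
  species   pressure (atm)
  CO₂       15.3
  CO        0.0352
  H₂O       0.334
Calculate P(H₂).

P(H₂) = 0.00238 atm

At equilibrium, K_p = P(CO₂)·P(H₂) / (P(CO)·P(H₂O)) = 3.10.
(15.3)·(P(H₂)) / ((0.0352)·(0.334)) = 3.10
P(H₂) = 0.00238 atm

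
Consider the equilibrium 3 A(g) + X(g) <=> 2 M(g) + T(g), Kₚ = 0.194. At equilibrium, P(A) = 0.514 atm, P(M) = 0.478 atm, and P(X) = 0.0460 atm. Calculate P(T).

At equilibrium, Kₚ = P(M)²·P(T) / (P(A)³·P(X)) = 0.194.
(0.478)²·(P(T)) / ((0.514)³·(0.0460)) = 0.194
P(T) = 0.00530 atm

P(T) = 0.00530 atm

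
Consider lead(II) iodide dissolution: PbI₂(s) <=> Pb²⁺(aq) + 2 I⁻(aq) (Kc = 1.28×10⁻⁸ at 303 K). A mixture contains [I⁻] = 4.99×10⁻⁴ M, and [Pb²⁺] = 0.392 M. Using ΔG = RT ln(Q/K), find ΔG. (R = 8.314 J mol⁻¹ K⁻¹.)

(PbI₂ is a pure solid — omitted from Qc.)
Qc = [Pb²⁺]·[I⁻]² = (0.392)·(4.99×10⁻⁴)² = 9.76×10⁻⁸
ΔG = RT ln(Qc/Kc) = (8.314 J mol⁻¹ K⁻¹)(303 K) × ln(9.76×10⁻⁸/1.28×10⁻⁸)
   = (2.519 kJ/mol)(2.031) = 5.12 kJ/mol
ΔG > 0, so the forward reaction is non-spontaneous (proceeds in reverse).

ΔG = 5.12 kJ/mol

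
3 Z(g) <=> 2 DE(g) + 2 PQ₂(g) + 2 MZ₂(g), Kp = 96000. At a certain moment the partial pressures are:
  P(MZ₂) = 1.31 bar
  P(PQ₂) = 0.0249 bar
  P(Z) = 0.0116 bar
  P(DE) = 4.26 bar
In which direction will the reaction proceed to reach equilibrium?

Qp = P(DE)²·P(PQ₂)²·P(MZ₂)² / P(Z)³ = (4.26)²·(0.0249)²·(1.31)² / (0.0116)³ = 12400
Qp = 12400 < Kp = 96000, so the forward reaction proceeds.

in the forward direction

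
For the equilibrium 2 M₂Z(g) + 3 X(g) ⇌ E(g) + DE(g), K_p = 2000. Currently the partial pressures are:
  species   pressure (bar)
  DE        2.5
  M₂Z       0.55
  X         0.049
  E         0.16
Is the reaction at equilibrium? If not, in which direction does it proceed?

reverse (toward reactants)

Q_p = P(E)·P(DE) / (P(M₂Z)²·P(X)³) = (0.16)·(2.5) / ((0.55)²·(0.049)³) = 11000
Q_p = 11000 > K_p = 2000, so the reverse reaction proceeds.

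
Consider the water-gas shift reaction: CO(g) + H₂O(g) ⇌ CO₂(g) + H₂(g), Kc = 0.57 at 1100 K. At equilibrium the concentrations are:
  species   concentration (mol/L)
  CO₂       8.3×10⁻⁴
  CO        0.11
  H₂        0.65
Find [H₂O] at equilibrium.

[H₂O] = 0.0086 mol/L

At equilibrium, Kc = [CO₂]·[H₂] / ([CO]·[H₂O]) = 0.57.
(8.3×10⁻⁴)·(0.65) / ((0.11)·([H₂O])) = 0.57
[H₂O] = 0.00860 = 0.0086 mol/L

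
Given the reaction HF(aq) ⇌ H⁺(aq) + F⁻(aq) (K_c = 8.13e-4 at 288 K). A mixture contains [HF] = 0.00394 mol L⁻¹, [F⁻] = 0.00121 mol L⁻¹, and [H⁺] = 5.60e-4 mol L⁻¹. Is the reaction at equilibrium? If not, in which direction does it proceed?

Q_c = [H⁺]·[F⁻] / [HF] = (5.60e-4)·(0.00121) / (0.00394) = 1.72e-4
Q_c = 1.72e-4 < K_c = 8.13e-4, so the forward reaction proceeds.

forward (toward products)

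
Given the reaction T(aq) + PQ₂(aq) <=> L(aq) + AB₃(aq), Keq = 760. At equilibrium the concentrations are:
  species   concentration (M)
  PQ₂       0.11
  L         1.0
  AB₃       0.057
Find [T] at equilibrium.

At equilibrium, Keq = [L]·[AB₃] / ([T]·[PQ₂]) = 760.
(1.0)·(0.057) / (([T])·(0.11)) = 760
[T] = 6.82e-4 = 6.8e-4 M

[T] = 6.8e-4 M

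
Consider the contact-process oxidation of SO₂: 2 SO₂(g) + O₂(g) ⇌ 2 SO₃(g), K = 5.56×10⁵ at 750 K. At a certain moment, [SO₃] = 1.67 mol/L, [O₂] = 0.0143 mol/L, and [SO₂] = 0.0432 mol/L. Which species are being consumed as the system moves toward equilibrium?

SO₂, O₂ (reactants)

Q = [SO₃]² / ([SO₂]²·[O₂]) = (1.67)² / ((0.0432)²·(0.0143)) = 1.05×10⁵
Q = 1.05×10⁵ < K = 5.56×10⁵: net forward reaction.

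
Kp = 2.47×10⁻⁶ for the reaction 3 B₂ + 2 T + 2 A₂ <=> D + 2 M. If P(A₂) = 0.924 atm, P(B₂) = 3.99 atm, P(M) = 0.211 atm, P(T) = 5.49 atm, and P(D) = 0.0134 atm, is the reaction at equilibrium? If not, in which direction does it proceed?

Qp = P(D)·P(M)² / (P(B₂)³·P(T)²·P(A₂)²) = (0.0134)·(0.211)² / ((3.99)³·(5.49)²·(0.924)²) = 3.65×10⁻⁷
Qp = 3.65×10⁻⁷ < Kp = 2.47×10⁻⁶, so the forward reaction proceeds.

forward (toward products)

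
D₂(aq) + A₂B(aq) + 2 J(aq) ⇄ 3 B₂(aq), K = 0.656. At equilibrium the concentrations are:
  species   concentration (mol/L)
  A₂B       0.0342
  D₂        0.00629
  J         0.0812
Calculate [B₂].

[B₂] = 0.00976 mol/L

At equilibrium, K = [B₂]³ / ([D₂]·[A₂B]·[J]²) = 0.656.
([B₂])³ / ((0.00629)·(0.0342)·(0.0812)²) = 0.656
[B₂]³ = 9.30×10⁻⁷ ⇒ [B₂] = 0.00976 mol/L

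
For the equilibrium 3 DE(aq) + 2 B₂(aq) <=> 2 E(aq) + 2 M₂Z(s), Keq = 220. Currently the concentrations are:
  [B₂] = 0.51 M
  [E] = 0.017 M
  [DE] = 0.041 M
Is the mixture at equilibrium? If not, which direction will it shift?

no; Q < K, reaction proceeds forward

(M₂Z is a pure solid — omitted from Q.)
Q = [E]² / ([DE]³·[B₂]²) = (0.017)² / ((0.041)³·(0.51)²) = 16
Q = 16 < Keq = 220: net forward reaction.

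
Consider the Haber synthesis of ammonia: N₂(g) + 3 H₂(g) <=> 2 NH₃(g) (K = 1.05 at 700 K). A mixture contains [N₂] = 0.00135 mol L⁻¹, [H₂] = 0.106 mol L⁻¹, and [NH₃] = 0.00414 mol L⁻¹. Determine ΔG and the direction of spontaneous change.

ΔG = 13.5 kJ/mol; the forward reaction is non-spontaneous

Q = [NH₃]² / ([N₂]·[H₂]³) = (0.00414)² / ((0.00135)·(0.106)³) = 10.7
ΔG = RT ln(Q/K) = (8.314 J mol⁻¹ K⁻¹)(700 K) × ln(10.7/1.05)
   = (5.820 kJ/mol)(2.321) = 13.5 kJ/mol
ΔG > 0, so the forward reaction is non-spontaneous (proceeds in reverse).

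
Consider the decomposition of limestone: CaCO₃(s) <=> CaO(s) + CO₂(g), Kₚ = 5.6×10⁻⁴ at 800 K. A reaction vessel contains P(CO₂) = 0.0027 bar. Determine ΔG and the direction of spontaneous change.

ΔG = 10.5 kJ/mol; the forward reaction is non-spontaneous

(CaCO₃, CaO are pure solids — omitted from Qₚ.)
Qₚ = P(CO₂) = 0.00270
ΔG = RT ln(Qₚ/Kₚ) = (8.314 J mol⁻¹ K⁻¹)(800 K) × ln(0.00270/5.6×10⁻⁴)
   = (6.651 kJ/mol)(1.573) = 10.5 kJ/mol
ΔG > 0, so the forward reaction is non-spontaneous (proceeds in reverse).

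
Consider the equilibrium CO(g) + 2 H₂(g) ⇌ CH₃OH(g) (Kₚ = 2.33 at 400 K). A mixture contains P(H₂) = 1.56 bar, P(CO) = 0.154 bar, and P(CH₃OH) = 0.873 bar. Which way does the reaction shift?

at equilibrium

Qₚ = P(CH₃OH) / (P(CO)·P(H₂)²) = (0.873) / ((0.154)·(1.56)²) = 2.33
Qₚ = 2.33 = Kₚ, so the system is already at equilibrium.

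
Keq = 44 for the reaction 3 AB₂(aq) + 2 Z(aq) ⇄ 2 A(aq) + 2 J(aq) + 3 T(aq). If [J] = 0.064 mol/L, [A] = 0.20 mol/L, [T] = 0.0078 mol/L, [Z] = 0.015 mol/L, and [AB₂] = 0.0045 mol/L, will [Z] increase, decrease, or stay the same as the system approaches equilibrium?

Q = [A]²·[J]²·[T]³ / ([AB₂]³·[Z]²) = (0.20)²·(0.064)²·(0.0078)³ / ((0.0045)³·(0.015)²) = 3.8
Q = 3.8 < Keq = 44: net forward reaction.
Z is a reactant, so it decreases.

decrease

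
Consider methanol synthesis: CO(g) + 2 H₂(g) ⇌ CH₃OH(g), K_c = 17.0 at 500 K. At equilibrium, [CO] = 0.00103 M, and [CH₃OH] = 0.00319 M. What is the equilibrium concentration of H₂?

At equilibrium, K_c = [CH₃OH] / ([CO]·[H₂]²) = 17.0.
(0.00319) / ((0.00103)·([H₂])²) = 17.0
[H₂]² = 0.182 ⇒ [H₂] = 0.427 M

[H₂] = 0.427 M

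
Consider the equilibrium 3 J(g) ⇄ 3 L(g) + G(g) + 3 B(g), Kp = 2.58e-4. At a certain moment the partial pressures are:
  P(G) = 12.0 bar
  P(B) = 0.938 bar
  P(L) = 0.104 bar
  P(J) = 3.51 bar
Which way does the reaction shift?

Qp = P(L)³·P(G)·P(B)³ / P(J)³ = (0.104)³·(12.0)·(0.938)³ / (3.51)³ = 2.58e-4
Qp = 2.58e-4 = Kp, so the system is already at equilibrium.

no net change (already at equilibrium)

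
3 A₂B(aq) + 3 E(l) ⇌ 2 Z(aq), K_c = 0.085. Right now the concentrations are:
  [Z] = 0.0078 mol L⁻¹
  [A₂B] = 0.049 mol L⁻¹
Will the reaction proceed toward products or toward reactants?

(E is a pure liquid — omitted from Q_c.)
Q_c = [Z]² / [A₂B]³ = (0.0078)² / (0.049)³ = 0.52
Q_c = 0.52 > K_c = 0.085, so the reverse reaction proceeds.

in the reverse direction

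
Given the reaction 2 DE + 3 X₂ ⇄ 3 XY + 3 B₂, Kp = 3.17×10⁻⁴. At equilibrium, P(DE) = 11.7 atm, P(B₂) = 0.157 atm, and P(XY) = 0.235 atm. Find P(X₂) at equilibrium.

P(X₂) = 0.105 atm

At equilibrium, Kp = P(XY)³·P(B₂)³ / (P(DE)²·P(X₂)³) = 3.17×10⁻⁴.
(0.235)³·(0.157)³ / ((11.7)²·(P(X₂))³) = 3.17×10⁻⁴
P(X₂)³ = 0.00116 ⇒ P(X₂) = 0.105 atm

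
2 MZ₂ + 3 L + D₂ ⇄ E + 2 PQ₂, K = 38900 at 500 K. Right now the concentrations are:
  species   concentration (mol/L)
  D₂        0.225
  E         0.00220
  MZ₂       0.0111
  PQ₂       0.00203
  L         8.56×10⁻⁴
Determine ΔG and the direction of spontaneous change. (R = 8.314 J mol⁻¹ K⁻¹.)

Q = [E]·[PQ₂]² / ([MZ₂]²·[L]³·[D₂]) = (0.00220)·(0.00203)² / ((0.0111)²·(8.56×10⁻⁴)³·(0.225)) = 5.21×10⁵
ΔG = RT ln(Q/K) = (8.314 J mol⁻¹ K⁻¹)(500 K) × ln(5.21×10⁵/38900)
   = (4.157 kJ/mol)(2.595) = 10.8 kJ/mol
ΔG > 0, so the forward reaction is non-spontaneous (proceeds in reverse).

ΔG = 10.8 kJ/mol; the forward reaction is non-spontaneous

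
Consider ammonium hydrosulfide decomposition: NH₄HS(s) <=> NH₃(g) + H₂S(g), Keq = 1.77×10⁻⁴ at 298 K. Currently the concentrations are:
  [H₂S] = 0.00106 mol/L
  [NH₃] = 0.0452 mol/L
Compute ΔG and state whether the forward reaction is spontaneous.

ΔG = -3.24 kJ/mol; the forward reaction is spontaneous

(NH₄HS is a pure solid — omitted from Q.)
Q = [NH₃]·[H₂S] = (0.0452)·(0.00106) = 4.79×10⁻⁵
ΔG = RT ln(Q/Keq) = (8.314 J mol⁻¹ K⁻¹)(298 K) × ln(4.79×10⁻⁵/1.77×10⁻⁴)
   = (2.478 kJ/mol)(-1.307) = -3.24 kJ/mol
ΔG < 0, so the forward reaction is spontaneous (proceeds forward).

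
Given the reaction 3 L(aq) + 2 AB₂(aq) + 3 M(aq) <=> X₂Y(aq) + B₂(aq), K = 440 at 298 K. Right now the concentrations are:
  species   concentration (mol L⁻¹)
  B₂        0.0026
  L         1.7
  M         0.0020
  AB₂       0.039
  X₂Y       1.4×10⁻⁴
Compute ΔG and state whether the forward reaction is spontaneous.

ΔG = 6.51 kJ/mol; the forward reaction is non-spontaneous

Q = [X₂Y]·[B₂] / ([L]³·[AB₂]²·[M]³) = (1.4×10⁻⁴)·(0.0026) / ((1.7)³·(0.039)²·(0.0020)³) = 6090
ΔG = RT ln(Q/K) = (8.314 J mol⁻¹ K⁻¹)(298 K) × ln(6090/440)
   = (2.478 kJ/mol)(2.628) = 6.51 kJ/mol
ΔG > 0, so the forward reaction is non-spontaneous (proceeds in reverse).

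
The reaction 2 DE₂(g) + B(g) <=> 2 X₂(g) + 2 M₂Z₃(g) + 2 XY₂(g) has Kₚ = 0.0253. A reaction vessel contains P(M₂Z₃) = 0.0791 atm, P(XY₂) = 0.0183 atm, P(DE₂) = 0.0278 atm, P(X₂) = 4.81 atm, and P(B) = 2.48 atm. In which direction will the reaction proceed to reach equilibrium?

neither direction; the system is at equilibrium

Qₚ = P(X₂)²·P(M₂Z₃)²·P(XY₂)² / (P(DE₂)²·P(B)) = (4.81)²·(0.0791)²·(0.0183)² / ((0.0278)²·(2.48)) = 0.0253
Qₚ = 0.0253 = Kₚ, so the system is already at equilibrium.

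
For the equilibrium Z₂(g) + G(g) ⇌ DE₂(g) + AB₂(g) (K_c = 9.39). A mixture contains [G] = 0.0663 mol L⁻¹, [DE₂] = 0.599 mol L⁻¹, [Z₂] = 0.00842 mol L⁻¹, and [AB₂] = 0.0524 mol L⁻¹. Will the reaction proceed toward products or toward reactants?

Q_c = [DE₂]·[AB₂] / ([Z₂]·[G]) = (0.599)·(0.0524) / ((0.00842)·(0.0663)) = 56.2
Q_c = 56.2 > K_c = 9.39, so the reverse reaction proceeds.

in the reverse direction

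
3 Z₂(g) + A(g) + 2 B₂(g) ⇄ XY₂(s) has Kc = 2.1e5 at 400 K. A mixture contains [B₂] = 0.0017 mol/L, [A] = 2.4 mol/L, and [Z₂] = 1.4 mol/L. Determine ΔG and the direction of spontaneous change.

ΔG = -4.61 kJ/mol; the forward reaction is spontaneous

(XY₂ is a pure solid — omitted from Qc.)
Qc = 1 / ([Z₂]³·[A]·[B₂]²) = 1 / ((1.4)³·(2.4)·(0.0017)²) = 52500
ΔG = RT ln(Qc/Kc) = (8.314 J mol⁻¹ K⁻¹)(400 K) × ln(52500/2.1e5)
   = (3.326 kJ/mol)(-1.386) = -4.61 kJ/mol
ΔG < 0, so the forward reaction is spontaneous (proceeds forward).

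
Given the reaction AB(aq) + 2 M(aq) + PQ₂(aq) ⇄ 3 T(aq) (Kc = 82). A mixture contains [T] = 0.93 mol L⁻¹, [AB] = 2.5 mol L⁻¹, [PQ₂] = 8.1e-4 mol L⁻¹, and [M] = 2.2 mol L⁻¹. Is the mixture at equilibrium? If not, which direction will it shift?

Qc = [T]³ / ([AB]·[M]²·[PQ₂]) = (0.93)³ / ((2.5)·(2.2)²·(8.1e-4)) = 82
Qc = 82 = Kc; the system is at equilibrium.

yes, at equilibrium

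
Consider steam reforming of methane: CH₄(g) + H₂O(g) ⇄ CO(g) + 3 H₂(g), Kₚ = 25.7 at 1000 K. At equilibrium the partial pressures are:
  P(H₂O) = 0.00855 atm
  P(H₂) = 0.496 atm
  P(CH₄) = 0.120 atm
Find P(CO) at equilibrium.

At equilibrium, Kₚ = P(CO)·P(H₂)³ / (P(CH₄)·P(H₂O)) = 25.7.
(P(CO))·(0.496)³ / ((0.120)·(0.00855)) = 25.7
P(CO) = 0.216 atm

P(CO) = 0.216 atm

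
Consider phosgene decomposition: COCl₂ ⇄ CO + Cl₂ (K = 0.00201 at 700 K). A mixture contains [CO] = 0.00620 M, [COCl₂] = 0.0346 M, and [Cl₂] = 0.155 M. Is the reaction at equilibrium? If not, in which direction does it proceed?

toward reactants

Q = [CO]·[Cl₂] / [COCl₂] = (0.00620)·(0.155) / (0.0346) = 0.0278
Q = 0.0278 > K = 0.00201, so the reverse reaction proceeds.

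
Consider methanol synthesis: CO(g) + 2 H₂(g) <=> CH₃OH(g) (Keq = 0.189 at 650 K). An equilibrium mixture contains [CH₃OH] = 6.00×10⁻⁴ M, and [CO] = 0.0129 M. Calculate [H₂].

[H₂] = 0.496 M

At equilibrium, Keq = [CH₃OH] / ([CO]·[H₂]²) = 0.189.
(6.00×10⁻⁴) / ((0.0129)·([H₂])²) = 0.189
[H₂]² = 0.246 ⇒ [H₂] = 0.496 M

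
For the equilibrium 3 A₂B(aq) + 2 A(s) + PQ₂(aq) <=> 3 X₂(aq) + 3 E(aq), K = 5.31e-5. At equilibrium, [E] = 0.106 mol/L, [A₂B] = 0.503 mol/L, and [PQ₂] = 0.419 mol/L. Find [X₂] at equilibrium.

(A is a pure solid — omitted from K.)
At equilibrium, K = [X₂]³·[E]³ / ([A₂B]³·[PQ₂]) = 5.31e-5.
([X₂])³·(0.106)³ / ((0.503)³·(0.419)) = 5.31e-5
[X₂]³ = 0.00238 ⇒ [X₂] = 0.133 mol/L

[X₂] = 0.133 mol/L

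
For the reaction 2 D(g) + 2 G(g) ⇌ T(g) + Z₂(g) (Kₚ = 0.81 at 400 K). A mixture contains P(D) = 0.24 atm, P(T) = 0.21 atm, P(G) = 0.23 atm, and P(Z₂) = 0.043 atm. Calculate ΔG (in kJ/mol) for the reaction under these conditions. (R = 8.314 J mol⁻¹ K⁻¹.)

ΔG = 4.31 kJ/mol

Qₚ = P(T)·P(Z₂) / (P(D)²·P(G)²) = (0.21)·(0.043) / ((0.24)²·(0.23)²) = 2.96
ΔG = RT ln(Qₚ/Kₚ) = (8.314 J mol⁻¹ K⁻¹)(400 K) × ln(2.96/0.81)
   = (3.326 kJ/mol)(1.296) = 4.31 kJ/mol
ΔG > 0, so the forward reaction is non-spontaneous (proceeds in reverse).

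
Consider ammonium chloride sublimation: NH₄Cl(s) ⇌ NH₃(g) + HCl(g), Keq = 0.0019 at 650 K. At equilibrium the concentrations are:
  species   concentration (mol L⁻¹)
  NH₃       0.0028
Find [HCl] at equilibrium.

[HCl] = 0.68 mol L⁻¹

(NH₄Cl is a pure solid — omitted from Keq.)
At equilibrium, Keq = [NH₃]·[HCl] = 0.0019.
(0.0028)·([HCl]) = 0.0019
[HCl] = 0.679 = 0.68 mol L⁻¹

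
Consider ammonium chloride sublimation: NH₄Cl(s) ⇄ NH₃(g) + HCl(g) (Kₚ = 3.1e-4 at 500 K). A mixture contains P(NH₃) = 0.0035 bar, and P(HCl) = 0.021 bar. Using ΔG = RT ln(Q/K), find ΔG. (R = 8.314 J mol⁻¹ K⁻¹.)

ΔG = -5.98 kJ/mol

(NH₄Cl is a pure solid — omitted from Qₚ.)
Qₚ = P(NH₃)·P(HCl) = (0.0035)·(0.021) = 7.35e-5
ΔG = RT ln(Qₚ/Kₚ) = (8.314 J mol⁻¹ K⁻¹)(500 K) × ln(7.35e-5/3.1e-4)
   = (4.157 kJ/mol)(-1.439) = -5.98 kJ/mol
ΔG < 0, so the forward reaction is spontaneous (proceeds forward).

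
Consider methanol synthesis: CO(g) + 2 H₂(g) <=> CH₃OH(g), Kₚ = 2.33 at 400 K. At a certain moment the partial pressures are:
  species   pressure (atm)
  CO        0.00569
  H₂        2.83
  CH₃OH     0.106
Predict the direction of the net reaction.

Qₚ = P(CH₃OH) / (P(CO)·P(H₂)²) = (0.106) / ((0.00569)·(2.83)²) = 2.33
Qₚ = 2.33 = Kₚ, so the system is already at equilibrium.

neither direction; the system is at equilibrium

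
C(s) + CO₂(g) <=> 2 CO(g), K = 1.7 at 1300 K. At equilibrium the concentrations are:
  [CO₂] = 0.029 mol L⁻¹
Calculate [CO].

(C is a pure solid — omitted from K.)
At equilibrium, K = [CO]² / [CO₂] = 1.7.
([CO])² / (0.029) = 1.7
[CO]² = 0.0493 ⇒ [CO] = 0.22 mol L⁻¹

[CO] = 0.22 mol L⁻¹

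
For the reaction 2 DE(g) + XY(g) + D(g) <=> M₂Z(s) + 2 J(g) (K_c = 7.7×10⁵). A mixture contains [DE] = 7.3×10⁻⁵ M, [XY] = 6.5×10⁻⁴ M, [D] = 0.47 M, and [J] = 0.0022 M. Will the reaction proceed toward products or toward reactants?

(M₂Z is a pure solid — omitted from Q_c.)
Q_c = [J]² / ([DE]²·[XY]·[D]) = (0.0022)² / ((7.3×10⁻⁵)²·(6.5×10⁻⁴)·(0.47)) = 3.0×10⁶
Q_c = 3.0×10⁶ > K_c = 7.7×10⁵, so the reverse reaction proceeds.

in the reverse direction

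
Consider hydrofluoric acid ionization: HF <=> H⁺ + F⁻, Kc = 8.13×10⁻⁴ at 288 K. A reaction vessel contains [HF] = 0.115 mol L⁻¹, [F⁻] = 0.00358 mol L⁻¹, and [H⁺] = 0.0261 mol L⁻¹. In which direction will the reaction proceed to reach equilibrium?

Qc = [H⁺]·[F⁻] / [HF] = (0.0261)·(0.00358) / (0.115) = 8.13×10⁻⁴
Qc = 8.13×10⁻⁴ = Kc, so the system is already at equilibrium.

neither direction; the system is at equilibrium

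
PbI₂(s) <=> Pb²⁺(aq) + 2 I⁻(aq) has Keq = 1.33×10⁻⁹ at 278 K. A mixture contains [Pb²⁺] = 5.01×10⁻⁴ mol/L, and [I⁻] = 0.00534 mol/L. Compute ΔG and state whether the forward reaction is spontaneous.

(PbI₂ is a pure solid — omitted from Q.)
Q = [Pb²⁺]·[I⁻]² = (5.01×10⁻⁴)·(0.00534)² = 1.43×10⁻⁸
ΔG = RT ln(Q/Keq) = (8.314 J mol⁻¹ K⁻¹)(278 K) × ln(1.43×10⁻⁸/1.33×10⁻⁹)
   = (2.311 kJ/mol)(2.375) = 5.49 kJ/mol
ΔG > 0, so the forward reaction is non-spontaneous (proceeds in reverse).

ΔG = 5.49 kJ/mol; the forward reaction is non-spontaneous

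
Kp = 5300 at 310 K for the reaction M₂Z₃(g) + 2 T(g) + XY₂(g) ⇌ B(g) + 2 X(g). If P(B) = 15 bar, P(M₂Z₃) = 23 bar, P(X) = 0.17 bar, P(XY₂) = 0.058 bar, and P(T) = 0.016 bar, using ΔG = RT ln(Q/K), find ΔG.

ΔG = -3.68 kJ/mol

Qp = P(B)·P(X)² / (P(M₂Z₃)·P(T)²·P(XY₂)) = (15)·(0.17)² / ((23)·(0.016)²·(0.058)) = 1270
ΔG = RT ln(Qp/Kp) = (8.314 J mol⁻¹ K⁻¹)(310 K) × ln(1270/5300)
   = (2.577 kJ/mol)(-1.429) = -3.68 kJ/mol
ΔG < 0, so the forward reaction is spontaneous (proceeds forward).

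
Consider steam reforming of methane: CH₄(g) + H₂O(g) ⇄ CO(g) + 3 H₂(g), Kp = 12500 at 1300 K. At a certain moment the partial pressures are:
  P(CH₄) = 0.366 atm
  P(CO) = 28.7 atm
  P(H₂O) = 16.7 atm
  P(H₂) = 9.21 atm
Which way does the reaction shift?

Qp = P(CO)·P(H₂)³ / (P(CH₄)·P(H₂O)) = (28.7)·(9.21)³ / ((0.366)·(16.7)) = 3670
Qp = 3670 < Kp = 12500, so the forward reaction proceeds.

toward products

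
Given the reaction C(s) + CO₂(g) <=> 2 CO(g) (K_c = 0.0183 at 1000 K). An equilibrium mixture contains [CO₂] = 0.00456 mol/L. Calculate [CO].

[CO] = 0.00913 mol/L

(C is a pure solid — omitted from K_c.)
At equilibrium, K_c = [CO]² / [CO₂] = 0.0183.
([CO])² / (0.00456) = 0.0183
[CO]² = 8.34e-5 ⇒ [CO] = 0.00913 mol/L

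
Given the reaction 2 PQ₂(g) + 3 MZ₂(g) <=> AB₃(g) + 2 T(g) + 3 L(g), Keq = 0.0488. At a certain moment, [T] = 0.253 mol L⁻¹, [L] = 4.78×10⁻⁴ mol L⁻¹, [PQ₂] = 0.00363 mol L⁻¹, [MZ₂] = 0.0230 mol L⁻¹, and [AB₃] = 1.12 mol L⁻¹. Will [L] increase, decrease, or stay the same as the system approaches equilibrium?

stay the same

Q = [AB₃]·[T]²·[L]³ / ([PQ₂]²·[MZ₂]³) = (1.12)·(0.253)²·(4.78×10⁻⁴)³ / ((0.00363)²·(0.0230)³) = 0.0488
Q = 0.0488 = Keq; the system is at equilibrium.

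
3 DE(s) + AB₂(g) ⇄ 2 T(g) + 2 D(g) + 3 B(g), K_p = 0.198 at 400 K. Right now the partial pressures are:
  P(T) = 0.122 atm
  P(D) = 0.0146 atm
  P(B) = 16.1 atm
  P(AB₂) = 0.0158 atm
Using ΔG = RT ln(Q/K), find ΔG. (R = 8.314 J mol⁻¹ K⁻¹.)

ΔG = 4.80 kJ/mol

(DE is a pure solid — omitted from Q_p.)
Q_p = P(T)²·P(D)²·P(B)³ / P(AB₂) = (0.122)²·(0.0146)²·(16.1)³ / (0.0158) = 0.838
ΔG = RT ln(Q_p/K_p) = (8.314 J mol⁻¹ K⁻¹)(400 K) × ln(0.838/0.198)
   = (3.326 kJ/mol)(1.443) = 4.80 kJ/mol
ΔG > 0, so the forward reaction is non-spontaneous (proceeds in reverse).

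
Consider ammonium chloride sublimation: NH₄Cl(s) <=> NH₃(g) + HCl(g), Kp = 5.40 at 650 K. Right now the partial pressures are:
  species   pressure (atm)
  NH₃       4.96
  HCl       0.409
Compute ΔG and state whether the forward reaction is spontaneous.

(NH₄Cl is a pure solid — omitted from Qp.)
Qp = P(NH₃)·P(HCl) = (4.96)·(0.409) = 2.03
ΔG = RT ln(Qp/Kp) = (8.314 J mol⁻¹ K⁻¹)(650 K) × ln(2.03/5.40)
   = (5.404 kJ/mol)(-0.9784) = -5.29 kJ/mol
ΔG < 0, so the forward reaction is spontaneous (proceeds forward).

ΔG = -5.29 kJ/mol; the forward reaction is spontaneous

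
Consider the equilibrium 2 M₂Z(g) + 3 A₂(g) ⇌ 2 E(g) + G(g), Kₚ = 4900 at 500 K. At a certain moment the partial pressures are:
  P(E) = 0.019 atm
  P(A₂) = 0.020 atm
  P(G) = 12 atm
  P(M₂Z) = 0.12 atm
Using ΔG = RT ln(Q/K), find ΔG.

Qₚ = P(E)²·P(G) / (P(M₂Z)²·P(A₂)³) = (0.019)²·(12) / ((0.12)²·(0.020)³) = 37600
ΔG = RT ln(Qₚ/Kₚ) = (8.314 J mol⁻¹ K⁻¹)(500 K) × ln(37600/4900)
   = (4.157 kJ/mol)(2.038) = 8.47 kJ/mol
ΔG > 0, so the forward reaction is non-spontaneous (proceeds in reverse).

ΔG = 8.47 kJ/mol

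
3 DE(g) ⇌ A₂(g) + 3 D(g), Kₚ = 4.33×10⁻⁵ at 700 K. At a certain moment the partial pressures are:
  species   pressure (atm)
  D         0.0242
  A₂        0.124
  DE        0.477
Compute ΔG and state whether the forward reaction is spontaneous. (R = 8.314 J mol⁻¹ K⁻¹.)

ΔG = -5.72 kJ/mol; the forward reaction is spontaneous

Qₚ = P(A₂)·P(D)³ / P(DE)³ = (0.124)·(0.0242)³ / (0.477)³ = 1.62×10⁻⁵
ΔG = RT ln(Qₚ/Kₚ) = (8.314 J mol⁻¹ K⁻¹)(700 K) × ln(1.62×10⁻⁵/4.33×10⁻⁵)
   = (5.820 kJ/mol)(-0.9831) = -5.72 kJ/mol
ΔG < 0, so the forward reaction is spontaneous (proceeds forward).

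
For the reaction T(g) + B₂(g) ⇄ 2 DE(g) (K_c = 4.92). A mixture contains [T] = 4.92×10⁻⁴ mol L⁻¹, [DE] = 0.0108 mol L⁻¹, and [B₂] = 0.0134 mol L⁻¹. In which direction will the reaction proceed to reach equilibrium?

in the reverse direction

Q_c = [DE]² / ([T]·[B₂]) = (0.0108)² / ((4.92×10⁻⁴)·(0.0134)) = 17.7
Q_c = 17.7 > K_c = 4.92, so the reverse reaction proceeds.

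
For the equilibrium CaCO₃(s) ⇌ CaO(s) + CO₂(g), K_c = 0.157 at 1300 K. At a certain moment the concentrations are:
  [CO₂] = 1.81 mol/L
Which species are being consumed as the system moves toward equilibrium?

(CaCO₃, CaO are pure solids — omitted from Q_c.)
Q_c = [CO₂] = 1.81
Q_c = 1.81 > K_c = 0.157: net reverse reaction.

CaO, CO₂ (products)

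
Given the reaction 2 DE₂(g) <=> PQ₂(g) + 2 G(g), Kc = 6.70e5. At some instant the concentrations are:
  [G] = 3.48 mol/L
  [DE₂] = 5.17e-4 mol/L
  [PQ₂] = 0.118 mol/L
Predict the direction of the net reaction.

in the reverse direction

Qc = [PQ₂]·[G]² / [DE₂]² = (0.118)·(3.48)² / (5.17e-4)² = 5.35e6
Qc = 5.35e6 > Kc = 6.70e5, so the reverse reaction proceeds.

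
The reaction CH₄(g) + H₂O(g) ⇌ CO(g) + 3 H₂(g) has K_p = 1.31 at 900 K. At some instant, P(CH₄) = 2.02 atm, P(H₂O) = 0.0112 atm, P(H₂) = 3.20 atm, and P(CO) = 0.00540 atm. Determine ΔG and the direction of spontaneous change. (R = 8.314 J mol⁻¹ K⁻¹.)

ΔG = 13.4 kJ/mol; the forward reaction is non-spontaneous

Q_p = P(CO)·P(H₂)³ / (P(CH₄)·P(H₂O)) = (0.00540)·(3.20)³ / ((2.02)·(0.0112)) = 7.82
ΔG = RT ln(Q_p/K_p) = (8.314 J mol⁻¹ K⁻¹)(900 K) × ln(7.82/1.31)
   = (7.483 kJ/mol)(1.787) = 13.4 kJ/mol
ΔG > 0, so the forward reaction is non-spontaneous (proceeds in reverse).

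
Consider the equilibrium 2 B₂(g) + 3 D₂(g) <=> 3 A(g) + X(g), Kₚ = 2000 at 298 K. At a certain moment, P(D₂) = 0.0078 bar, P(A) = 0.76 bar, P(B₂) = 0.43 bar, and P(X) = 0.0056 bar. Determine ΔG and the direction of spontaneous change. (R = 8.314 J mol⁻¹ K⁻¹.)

ΔG = 6.54 kJ/mol; the forward reaction is non-spontaneous

Qₚ = P(A)³·P(X) / (P(B₂)²·P(D₂)³) = (0.76)³·(0.0056) / ((0.43)²·(0.0078)³) = 28000
ΔG = RT ln(Qₚ/Kₚ) = (8.314 J mol⁻¹ K⁻¹)(298 K) × ln(28000/2000)
   = (2.478 kJ/mol)(2.639) = 6.54 kJ/mol
ΔG > 0, so the forward reaction is non-spontaneous (proceeds in reverse).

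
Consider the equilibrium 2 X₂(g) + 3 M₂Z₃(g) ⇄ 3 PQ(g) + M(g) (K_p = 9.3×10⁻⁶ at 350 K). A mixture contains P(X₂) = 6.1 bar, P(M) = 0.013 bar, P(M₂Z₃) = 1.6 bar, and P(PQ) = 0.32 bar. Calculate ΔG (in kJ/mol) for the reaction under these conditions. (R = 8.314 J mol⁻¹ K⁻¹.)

Q_p = P(PQ)³·P(M) / (P(X₂)²·P(M₂Z₃)³) = (0.32)³·(0.013) / ((6.1)²·(1.6)³) = 2.79×10⁻⁶
ΔG = RT ln(Q_p/K_p) = (8.314 J mol⁻¹ K⁻¹)(350 K) × ln(2.79×10⁻⁶/9.3×10⁻⁶)
   = (2.910 kJ/mol)(-1.204) = -3.50 kJ/mol
ΔG < 0, so the forward reaction is spontaneous (proceeds forward).

ΔG = -3.50 kJ/mol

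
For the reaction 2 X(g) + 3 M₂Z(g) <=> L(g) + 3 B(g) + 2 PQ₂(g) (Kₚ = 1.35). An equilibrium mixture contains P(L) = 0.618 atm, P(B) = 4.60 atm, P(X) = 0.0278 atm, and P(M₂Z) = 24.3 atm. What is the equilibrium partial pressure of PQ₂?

At equilibrium, Kₚ = P(L)·P(B)³·P(PQ₂)² / (P(X)²·P(M₂Z)³) = 1.35.
(0.618)·(4.60)³·(P(PQ₂))² / ((0.0278)²·(24.3)³) = 1.35
P(PQ₂)² = 0.249 ⇒ P(PQ₂) = 0.499 atm

P(PQ₂) = 0.499 atm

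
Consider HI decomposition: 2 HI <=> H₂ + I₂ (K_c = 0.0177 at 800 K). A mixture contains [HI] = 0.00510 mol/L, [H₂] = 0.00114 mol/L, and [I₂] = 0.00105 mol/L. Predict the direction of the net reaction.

to the left

Q_c = [H₂]·[I₂] / [HI]² = (0.00114)·(0.00105) / (0.00510)² = 0.0460
Q_c = 0.0460 > K_c = 0.0177, so the reverse reaction proceeds.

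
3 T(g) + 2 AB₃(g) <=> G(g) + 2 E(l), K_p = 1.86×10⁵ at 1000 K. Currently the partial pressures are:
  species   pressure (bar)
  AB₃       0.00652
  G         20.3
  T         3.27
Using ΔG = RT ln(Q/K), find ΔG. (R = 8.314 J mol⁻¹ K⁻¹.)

ΔG = -21.7 kJ/mol

(E is a pure liquid — omitted from Q_p.)
Q_p = P(G) / (P(T)³·P(AB₃)²) = (20.3) / ((3.27)³·(0.00652)²) = 13700
ΔG = RT ln(Q_p/K_p) = (8.314 J mol⁻¹ K⁻¹)(1000 K) × ln(13700/1.86×10⁵)
   = (8.314 kJ/mol)(-2.608) = -21.7 kJ/mol
ΔG < 0, so the forward reaction is spontaneous (proceeds forward).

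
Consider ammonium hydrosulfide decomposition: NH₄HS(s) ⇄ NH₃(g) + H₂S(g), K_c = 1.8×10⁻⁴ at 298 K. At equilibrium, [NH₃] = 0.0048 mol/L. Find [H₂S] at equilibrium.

(NH₄HS is a pure solid — omitted from K_c.)
At equilibrium, K_c = [NH₃]·[H₂S] = 1.8×10⁻⁴.
(0.0048)·([H₂S]) = 1.8×10⁻⁴
[H₂S] = 0.0375 = 0.038 mol/L

[H₂S] = 0.038 mol/L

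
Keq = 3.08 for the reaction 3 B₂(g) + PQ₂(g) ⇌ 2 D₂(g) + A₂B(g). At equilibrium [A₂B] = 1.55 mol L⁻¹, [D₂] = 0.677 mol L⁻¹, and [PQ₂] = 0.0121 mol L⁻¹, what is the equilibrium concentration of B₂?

At equilibrium, Keq = [D₂]²·[A₂B] / ([B₂]³·[PQ₂]) = 3.08.
(0.677)²·(1.55) / (([B₂])³·(0.0121)) = 3.08
[B₂]³ = 19.1 ⇒ [B₂] = 2.67 mol L⁻¹

[B₂] = 2.67 mol L⁻¹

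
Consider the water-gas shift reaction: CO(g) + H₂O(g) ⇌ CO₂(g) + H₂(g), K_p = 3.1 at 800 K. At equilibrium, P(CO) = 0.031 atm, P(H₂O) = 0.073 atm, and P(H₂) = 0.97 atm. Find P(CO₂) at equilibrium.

At equilibrium, K_p = P(CO₂)·P(H₂) / (P(CO)·P(H₂O)) = 3.1.
(P(CO₂))·(0.97) / ((0.031)·(0.073)) = 3.1
P(CO₂) = 0.00723 = 0.0072 atm

P(CO₂) = 0.0072 atm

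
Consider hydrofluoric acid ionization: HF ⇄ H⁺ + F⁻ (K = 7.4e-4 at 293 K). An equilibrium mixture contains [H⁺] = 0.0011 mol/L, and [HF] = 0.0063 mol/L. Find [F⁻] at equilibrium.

At equilibrium, K = [H⁺]·[F⁻] / [HF] = 7.4e-4.
(0.0011)·([F⁻]) / (0.0063) = 7.4e-4
[F⁻] = 0.00424 = 0.0042 mol/L

[F⁻] = 0.0042 mol/L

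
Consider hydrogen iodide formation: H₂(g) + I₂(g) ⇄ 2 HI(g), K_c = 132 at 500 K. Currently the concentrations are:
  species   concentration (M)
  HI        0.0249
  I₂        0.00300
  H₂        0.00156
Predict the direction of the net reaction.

no net change (already at equilibrium)

Q_c = [HI]² / ([H₂]·[I₂]) = (0.0249)² / ((0.00156)·(0.00300)) = 132
Q_c = 132 = K_c, so the system is already at equilibrium.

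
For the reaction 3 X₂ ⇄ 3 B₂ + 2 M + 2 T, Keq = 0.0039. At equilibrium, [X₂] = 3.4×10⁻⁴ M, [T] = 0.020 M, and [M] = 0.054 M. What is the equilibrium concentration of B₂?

[B₂] = 0.0051 M

At equilibrium, Keq = [B₂]³·[M]²·[T]² / [X₂]³ = 0.0039.
([B₂])³·(0.054)²·(0.020)² / (3.4×10⁻⁴)³ = 0.0039
[B₂]³ = 1.31×10⁻⁷ ⇒ [B₂] = 0.0051 M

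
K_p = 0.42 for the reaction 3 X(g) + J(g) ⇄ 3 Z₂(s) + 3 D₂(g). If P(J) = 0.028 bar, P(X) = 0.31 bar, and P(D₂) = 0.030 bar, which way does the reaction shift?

to the right

(Z₂ is a pure solid — omitted from Q_p.)
Q_p = P(D₂)³ / (P(X)³·P(J)) = (0.030)³ / ((0.31)³·(0.028)) = 0.032
Q_p = 0.032 < K_p = 0.42, so the forward reaction proceeds.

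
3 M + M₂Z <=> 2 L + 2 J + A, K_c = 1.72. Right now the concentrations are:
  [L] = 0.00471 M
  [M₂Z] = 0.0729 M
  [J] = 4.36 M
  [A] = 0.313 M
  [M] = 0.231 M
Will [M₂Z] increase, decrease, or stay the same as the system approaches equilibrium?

decrease

Q_c = [L]²·[J]²·[A] / ([M]³·[M₂Z]) = (0.00471)²·(4.36)²·(0.313) / ((0.231)³·(0.0729)) = 0.147
Q_c = 0.147 < K_c = 1.72: net forward reaction.
M₂Z is a reactant, so it decreases.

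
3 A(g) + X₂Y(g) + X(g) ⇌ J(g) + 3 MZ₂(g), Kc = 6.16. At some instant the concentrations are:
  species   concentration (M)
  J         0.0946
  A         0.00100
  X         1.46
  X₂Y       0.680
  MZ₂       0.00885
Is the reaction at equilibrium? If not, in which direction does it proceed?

to the left

Qc = [J]·[MZ₂]³ / ([A]³·[X₂Y]·[X]) = (0.0946)·(0.00885)³ / ((0.00100)³·(0.680)·(1.46)) = 66.0
Qc = 66.0 > Kc = 6.16, so the reverse reaction proceeds.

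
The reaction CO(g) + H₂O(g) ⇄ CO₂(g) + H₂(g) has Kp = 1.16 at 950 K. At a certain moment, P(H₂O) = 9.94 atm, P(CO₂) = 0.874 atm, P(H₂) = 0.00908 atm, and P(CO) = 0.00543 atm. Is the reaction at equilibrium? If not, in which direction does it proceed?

forward (toward products)

Qp = P(CO₂)·P(H₂) / (P(CO)·P(H₂O)) = (0.874)·(0.00908) / ((0.00543)·(9.94)) = 0.147
Qp = 0.147 < Kp = 1.16, so the forward reaction proceeds.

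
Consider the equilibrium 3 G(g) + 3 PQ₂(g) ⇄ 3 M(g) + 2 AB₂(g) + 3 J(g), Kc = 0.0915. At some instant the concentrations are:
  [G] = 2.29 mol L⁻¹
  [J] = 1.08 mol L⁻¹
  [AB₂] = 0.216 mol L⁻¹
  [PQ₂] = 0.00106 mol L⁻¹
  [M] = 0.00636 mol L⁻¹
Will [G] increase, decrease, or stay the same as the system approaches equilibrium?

increase

Qc = [M]³·[AB₂]²·[J]³ / ([G]³·[PQ₂]³) = (0.00636)³·(0.216)²·(1.08)³ / ((2.29)³·(0.00106)³) = 1.06
Qc = 1.06 > Kc = 0.0915: net reverse reaction.
G is a reactant, so it increases.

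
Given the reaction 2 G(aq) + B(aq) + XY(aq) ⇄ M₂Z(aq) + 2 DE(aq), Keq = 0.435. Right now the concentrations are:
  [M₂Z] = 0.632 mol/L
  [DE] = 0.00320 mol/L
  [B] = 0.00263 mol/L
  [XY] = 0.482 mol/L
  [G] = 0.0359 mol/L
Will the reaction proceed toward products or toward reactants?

reverse (toward reactants)

Q = [M₂Z]·[DE]² / ([G]²·[B]·[XY]) = (0.632)·(0.00320)² / ((0.0359)²·(0.00263)·(0.482)) = 3.96
Q = 3.96 > Keq = 0.435, so the reverse reaction proceeds.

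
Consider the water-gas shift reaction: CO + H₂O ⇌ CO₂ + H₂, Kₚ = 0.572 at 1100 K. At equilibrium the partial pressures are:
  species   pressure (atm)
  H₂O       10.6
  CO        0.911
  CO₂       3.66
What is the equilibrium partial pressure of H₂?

P(H₂) = 1.51 atm

At equilibrium, Kₚ = P(CO₂)·P(H₂) / (P(CO)·P(H₂O)) = 0.572.
(3.66)·(P(H₂)) / ((0.911)·(10.6)) = 0.572
P(H₂) = 1.51 atm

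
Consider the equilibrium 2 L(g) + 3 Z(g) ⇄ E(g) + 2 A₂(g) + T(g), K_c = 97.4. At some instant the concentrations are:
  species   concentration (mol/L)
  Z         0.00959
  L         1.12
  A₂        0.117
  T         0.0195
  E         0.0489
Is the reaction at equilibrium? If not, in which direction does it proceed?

Q_c = [E]·[A₂]²·[T] / ([L]²·[Z]³) = (0.0489)·(0.117)²·(0.0195) / ((1.12)²·(0.00959)³) = 11.8
Q_c = 11.8 < K_c = 97.4, so the forward reaction proceeds.

toward products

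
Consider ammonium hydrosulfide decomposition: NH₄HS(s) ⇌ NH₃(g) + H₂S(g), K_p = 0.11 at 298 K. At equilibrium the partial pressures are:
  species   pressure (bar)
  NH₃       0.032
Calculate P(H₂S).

P(H₂S) = 3.4 bar

(NH₄HS is a pure solid — omitted from K_p.)
At equilibrium, K_p = P(NH₃)·P(H₂S) = 0.11.
(0.032)·(P(H₂S)) = 0.11
P(H₂S) = 3.44 = 3.4 bar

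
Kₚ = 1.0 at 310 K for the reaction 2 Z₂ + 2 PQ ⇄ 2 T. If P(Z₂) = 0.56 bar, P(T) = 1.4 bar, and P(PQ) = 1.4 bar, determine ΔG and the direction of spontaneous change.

Qₚ = P(T)² / (P(Z₂)²·P(PQ)²) = (1.4)² / ((0.56)²·(1.4)²) = 3.19
ΔG = RT ln(Qₚ/Kₚ) = (8.314 J mol⁻¹ K⁻¹)(310 K) × ln(3.19/1.0)
   = (2.577 kJ/mol)(1.160) = 2.99 kJ/mol
ΔG > 0, so the forward reaction is non-spontaneous (proceeds in reverse).

ΔG = 2.99 kJ/mol; the forward reaction is non-spontaneous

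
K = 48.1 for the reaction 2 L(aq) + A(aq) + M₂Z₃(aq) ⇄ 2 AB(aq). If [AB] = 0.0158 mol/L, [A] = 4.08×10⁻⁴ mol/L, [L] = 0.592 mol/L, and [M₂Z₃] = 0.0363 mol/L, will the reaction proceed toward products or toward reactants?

Q = [AB]² / ([L]²·[A]·[M₂Z₃]) = (0.0158)² / ((0.592)²·(4.08×10⁻⁴)·(0.0363)) = 48.1
Q = 48.1 = K, so the system is already at equilibrium.

no net change (already at equilibrium)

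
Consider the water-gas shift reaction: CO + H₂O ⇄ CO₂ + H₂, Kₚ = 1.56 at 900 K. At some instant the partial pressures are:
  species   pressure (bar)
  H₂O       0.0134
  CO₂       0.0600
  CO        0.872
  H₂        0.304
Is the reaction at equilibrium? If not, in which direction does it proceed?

no net change (already at equilibrium)

Qₚ = P(CO₂)·P(H₂) / (P(CO)·P(H₂O)) = (0.0600)·(0.304) / ((0.872)·(0.0134)) = 1.56
Qₚ = 1.56 = Kₚ, so the system is already at equilibrium.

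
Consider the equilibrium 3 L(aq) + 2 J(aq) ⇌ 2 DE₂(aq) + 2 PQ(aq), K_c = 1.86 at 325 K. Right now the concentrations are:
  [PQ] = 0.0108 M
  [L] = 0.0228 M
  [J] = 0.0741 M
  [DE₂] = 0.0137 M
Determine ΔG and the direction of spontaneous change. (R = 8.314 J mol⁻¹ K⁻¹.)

Q_c = [DE₂]²·[PQ]² / ([L]³·[J]²) = (0.0137)²·(0.0108)² / ((0.0228)³·(0.0741)²) = 0.336
ΔG = RT ln(Q_c/K_c) = (8.314 J mol⁻¹ K⁻¹)(325 K) × ln(0.336/1.86)
   = (2.702 kJ/mol)(-1.711) = -4.62 kJ/mol
ΔG < 0, so the forward reaction is spontaneous (proceeds forward).

ΔG = -4.62 kJ/mol; the forward reaction is spontaneous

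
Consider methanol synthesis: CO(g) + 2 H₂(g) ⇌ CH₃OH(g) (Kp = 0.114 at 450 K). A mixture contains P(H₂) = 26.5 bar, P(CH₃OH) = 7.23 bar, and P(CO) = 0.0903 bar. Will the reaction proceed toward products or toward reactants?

neither direction; the system is at equilibrium

Qp = P(CH₃OH) / (P(CO)·P(H₂)²) = (7.23) / ((0.0903)·(26.5)²) = 0.114
Qp = 0.114 = Kp, so the system is already at equilibrium.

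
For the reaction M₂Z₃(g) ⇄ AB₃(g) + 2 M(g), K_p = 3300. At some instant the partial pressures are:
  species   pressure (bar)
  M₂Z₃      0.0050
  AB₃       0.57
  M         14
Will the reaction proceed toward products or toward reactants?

Q_p = P(AB₃)·P(M)² / P(M₂Z₃) = (0.57)·(14)² / (0.0050) = 22000
Q_p = 22000 > K_p = 3300, so the reverse reaction proceeds.

to the left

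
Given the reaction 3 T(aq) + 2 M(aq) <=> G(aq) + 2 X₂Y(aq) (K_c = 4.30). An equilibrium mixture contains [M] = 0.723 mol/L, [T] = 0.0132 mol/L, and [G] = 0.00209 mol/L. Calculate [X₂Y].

At equilibrium, K_c = [G]·[X₂Y]² / ([T]³·[M]²) = 4.30.
(0.00209)·([X₂Y])² / ((0.0132)³·(0.723)²) = 4.30
[X₂Y]² = 0.00247 ⇒ [X₂Y] = 0.0497 mol/L

[X₂Y] = 0.0497 mol/L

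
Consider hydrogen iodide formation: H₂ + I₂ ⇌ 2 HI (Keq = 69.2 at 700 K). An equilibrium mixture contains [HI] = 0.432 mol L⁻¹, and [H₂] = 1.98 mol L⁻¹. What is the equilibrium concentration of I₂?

At equilibrium, Keq = [HI]² / ([H₂]·[I₂]) = 69.2.
(0.432)² / ((1.98)·([I₂])) = 69.2
[I₂] = 0.00136 mol L⁻¹

[I₂] = 0.00136 mol L⁻¹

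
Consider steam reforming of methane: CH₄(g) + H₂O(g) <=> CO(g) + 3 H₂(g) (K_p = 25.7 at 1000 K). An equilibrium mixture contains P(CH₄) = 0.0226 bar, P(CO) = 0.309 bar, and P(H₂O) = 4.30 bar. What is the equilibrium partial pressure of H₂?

P(H₂) = 2.01 bar

At equilibrium, K_p = P(CO)·P(H₂)³ / (P(CH₄)·P(H₂O)) = 25.7.
(0.309)·(P(H₂))³ / ((0.0226)·(4.30)) = 25.7
P(H₂)³ = 8.08 ⇒ P(H₂) = 2.01 bar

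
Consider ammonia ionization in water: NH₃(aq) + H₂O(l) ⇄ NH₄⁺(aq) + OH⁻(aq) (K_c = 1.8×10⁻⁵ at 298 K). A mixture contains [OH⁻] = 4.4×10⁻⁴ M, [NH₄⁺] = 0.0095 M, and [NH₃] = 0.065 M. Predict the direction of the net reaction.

to the left

(H₂O is a pure liquid — omitted from Q_c.)
Q_c = [NH₄⁺]·[OH⁻] / [NH₃] = (0.0095)·(4.4×10⁻⁴) / (0.065) = 6.4×10⁻⁵
Q_c = 6.4×10⁻⁵ > K_c = 1.8×10⁻⁵, so the reverse reaction proceeds.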